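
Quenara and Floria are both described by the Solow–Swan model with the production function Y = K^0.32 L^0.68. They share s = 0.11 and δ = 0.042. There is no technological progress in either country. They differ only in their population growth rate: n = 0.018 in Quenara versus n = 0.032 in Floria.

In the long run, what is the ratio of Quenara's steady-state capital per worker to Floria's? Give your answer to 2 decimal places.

Steady-state k* = [s/(n + δ)]^(1/(1−α)), so the ratio is [ (s_Q/(n + δ)_Q) / (s_F/(n + δ)_F) ]^1.4706.
s_Q/(n + δ)_Q = 0.11/0.060 = 1.8333; s_F/(n + δ)_F = 0.11/0.074 = 1.4865.
Ratio = (1.8333/1.4865)^1.4706 = 1.2333^1.4706 ≈ 1.3612

k*_Q / k*_F ≈ 1.36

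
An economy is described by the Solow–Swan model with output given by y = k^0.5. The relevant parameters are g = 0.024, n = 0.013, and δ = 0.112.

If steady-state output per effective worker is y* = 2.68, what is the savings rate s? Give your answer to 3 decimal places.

s ≈ 0.399

Steady state requires s·f(k) = (n + g + δ)·k, i.e. s·k^α = (n + g + δ)·k.
Since y* = [s/(n + g + δ)]^(α/(1−α)), we have s/(n + g + δ) = (y*)^((1−α)/α) = 2.68^1 = 2.6800.
Therefore s = 2.6800 × (n + g + δ) = 2.6800 × 0.149 = 0.3993.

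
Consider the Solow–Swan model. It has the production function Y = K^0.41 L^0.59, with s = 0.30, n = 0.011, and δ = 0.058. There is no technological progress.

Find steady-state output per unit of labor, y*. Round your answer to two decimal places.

At the steady state, Δk = 0, so s·k^α = (n + δ)·k.
Dividing both sides by k: k^(1−α) = s / (n + δ).
k^0.59 = 0.30 / (0.011 + 0.058) = 0.30 / 0.069 = 4.3478
k* = 4.3478^(1/0.59) ≈ 12.0729
y* = (k*)^α = 12.0729^0.41 ≈ 2.7768

y* = 2.78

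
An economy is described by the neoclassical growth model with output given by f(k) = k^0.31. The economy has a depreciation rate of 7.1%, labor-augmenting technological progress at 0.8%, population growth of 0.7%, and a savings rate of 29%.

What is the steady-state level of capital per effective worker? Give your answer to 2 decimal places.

Steady state requires s·f(k) = (n + g + δ)·k, i.e. s·k^α = (n + g + δ)·k.
Dividing both sides by k: k^(1−α) = s / (n + g + δ).
k^0.69 = 0.29 / (0.007 + 0.008 + 0.071) = 0.29 / 0.086 = 3.3721
k* = 3.3721^(1/0.69) ≈ 5.8220

k* = 5.82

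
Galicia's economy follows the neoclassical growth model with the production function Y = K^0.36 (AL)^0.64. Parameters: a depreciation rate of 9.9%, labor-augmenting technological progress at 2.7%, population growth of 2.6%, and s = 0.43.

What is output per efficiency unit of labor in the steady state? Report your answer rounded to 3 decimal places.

y* = 1.795

Steady state requires s·f(k) = (n + g + δ)·k, i.e. s·k^α = (n + g + δ)·k.
Rearranging, k^(1−α) = s / (n + g + δ).
k^0.64 = 0.43 / (0.026 + 0.027 + 0.099) = 0.43 / 0.152 = 2.8289
k* = 2.8289^(1/0.64) ≈ 5.0775
y* = (k*)^α = 5.0775^0.36 ≈ 1.7949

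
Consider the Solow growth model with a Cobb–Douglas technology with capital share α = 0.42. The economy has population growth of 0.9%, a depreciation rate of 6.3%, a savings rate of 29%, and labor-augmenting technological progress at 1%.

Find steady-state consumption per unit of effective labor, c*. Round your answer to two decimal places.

c* ≈ 1.77

At the steady state, Δk = 0, so s·k^α = (n + g + δ)·k.
Dividing both sides by k: k^(1−α) = s / (n + g + δ).
k^0.58 = 0.29 / (0.009 + 0.010 + 0.063) = 0.29 / 0.082 = 3.5366
k* = 3.5366^(1/0.58) ≈ 8.8275
y* = (k*)^α = 8.8275^0.42 ≈ 2.4960
c* = (1 − s)·y* = (1 − 0.29) × 2.4960 ≈ 1.7722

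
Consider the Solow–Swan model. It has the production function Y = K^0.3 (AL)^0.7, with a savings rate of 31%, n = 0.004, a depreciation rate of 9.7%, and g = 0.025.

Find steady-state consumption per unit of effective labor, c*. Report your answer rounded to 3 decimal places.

Steady state requires s·f(k) = (n + g + δ)·k, i.e. s·k^α = (n + g + δ)·k.
Rearranging, k^(1−α) = s / (n + g + δ).
k^0.7 = 0.31 / (0.004 + 0.025 + 0.097) = 0.31 / 0.126 = 2.4603
k* = 2.4603^(1/0.7) ≈ 3.6187
y* = (k*)^α = 3.6187^0.3 ≈ 1.4708
c* = (1 − s)·y* = (1 − 0.31) × 1.4708 ≈ 1.0149

c* ≈ 1.015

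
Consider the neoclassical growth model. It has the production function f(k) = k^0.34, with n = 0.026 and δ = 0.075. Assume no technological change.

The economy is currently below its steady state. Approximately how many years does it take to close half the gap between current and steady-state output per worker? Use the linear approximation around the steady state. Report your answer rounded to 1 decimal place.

Near the steady state the convergence rate is λ = (1 − α)(n + δ).
λ = (1 − 0.34) × 0.101 = 0.66 × 0.101 = 0.06666
Half-life = ln 2 / λ = 0.6931 / 0.06666 ≈ 10.40 years

t_½ ≈ 10.4 years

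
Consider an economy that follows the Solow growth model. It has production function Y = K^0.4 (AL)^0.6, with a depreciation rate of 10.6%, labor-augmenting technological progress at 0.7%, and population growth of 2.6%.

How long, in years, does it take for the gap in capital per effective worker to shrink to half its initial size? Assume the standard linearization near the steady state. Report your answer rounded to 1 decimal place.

about 8.3 years

Near the steady state the convergence rate is λ = (1 − α)(n + g + δ).
λ = (1 − 0.4) × 0.139 = 0.6 × 0.139 = 0.0834
Half-life = ln 2 / λ = 0.6931 / 0.0834 ≈ 8.31 years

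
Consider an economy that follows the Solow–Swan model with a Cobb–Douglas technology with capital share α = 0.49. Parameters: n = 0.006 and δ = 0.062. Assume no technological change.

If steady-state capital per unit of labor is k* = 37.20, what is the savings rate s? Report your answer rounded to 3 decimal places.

s ≈ 0.430

Steady state requires s·f(k) = (n + δ)·k, i.e. s·k^α = (n + δ)·k.
So s / (n + δ) = (k*)^(1−α) = 37.20^0.51 = 6.3238.
Therefore s = 6.3238 × (n + δ) = 6.3238 × 0.068 = 0.4300.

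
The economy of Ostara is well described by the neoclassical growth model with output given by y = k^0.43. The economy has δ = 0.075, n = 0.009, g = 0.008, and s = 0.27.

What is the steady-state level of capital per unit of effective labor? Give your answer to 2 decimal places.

k* = 6.61

In steady state, investment equals break-even investment: s·k^α = (n + g + δ)·k.
Dividing both sides by k: k^(1−α) = s / (n + g + δ).
k^0.57 = 0.27 / (0.009 + 0.008 + 0.075) = 0.27 / 0.092 = 2.9348
k* = 2.9348^(1/0.57) ≈ 6.6117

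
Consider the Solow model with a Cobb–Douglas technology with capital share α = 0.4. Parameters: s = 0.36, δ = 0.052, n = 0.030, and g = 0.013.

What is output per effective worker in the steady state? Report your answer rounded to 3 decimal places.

At the steady state, Δk = 0, so s·k^α = (n + g + δ)·k.
Rearranging, k^(1−α) = s / (n + g + δ).
k^0.6 = 0.36 / (0.030 + 0.013 + 0.052) = 0.36 / 0.095 = 3.7895
k* = 3.7895^(1/0.6) ≈ 9.2109
y* = (k*)^α = 9.2109^0.4 ≈ 2.4306

y* = 2.431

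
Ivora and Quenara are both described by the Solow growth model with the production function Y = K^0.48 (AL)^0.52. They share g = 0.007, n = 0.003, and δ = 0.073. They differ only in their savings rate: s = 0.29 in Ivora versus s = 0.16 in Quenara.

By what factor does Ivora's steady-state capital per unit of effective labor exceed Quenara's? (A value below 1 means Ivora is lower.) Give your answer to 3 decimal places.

Steady-state k* = [s/(n + g + δ)]^(1/(1−α)), so the ratio is [ (s_I/(n + g + δ)_I) / (s_Q/(n + g + δ)_Q) ]^1.9231.
s_I/(n + g + δ)_I = 0.29/0.083 = 3.4940; s_Q/(n + g + δ)_Q = 0.16/0.083 = 1.9277.
Ratio = (3.4940/1.9277)^1.9231 = 1.8125^1.9231 ≈ 3.1383

ratio ≈ 3.138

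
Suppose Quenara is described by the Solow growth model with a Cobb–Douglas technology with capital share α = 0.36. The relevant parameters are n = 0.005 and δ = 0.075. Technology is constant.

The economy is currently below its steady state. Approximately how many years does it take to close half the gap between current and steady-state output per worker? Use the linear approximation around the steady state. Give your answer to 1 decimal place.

Near the steady state the convergence rate is λ = (1 − α)(n + δ).
λ = (1 − 0.36) × 0.080 = 0.64 × 0.080 = 0.0512
Half-life = ln 2 / λ = 0.6931 / 0.0512 ≈ 13.54 years

t_½ ≈ 13.5 years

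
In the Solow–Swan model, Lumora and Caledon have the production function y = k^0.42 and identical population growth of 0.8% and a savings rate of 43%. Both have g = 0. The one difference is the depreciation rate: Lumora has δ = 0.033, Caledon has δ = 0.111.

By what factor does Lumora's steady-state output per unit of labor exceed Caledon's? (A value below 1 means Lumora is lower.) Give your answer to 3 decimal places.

Steady-state y* = [s/(n + δ)]^(α/(1−α)), so the ratio is [ (s_L/(n + δ)_L) / (s_C/(n + δ)_C) ]^0.7241.
s_L/(n + δ)_L = 0.43/0.041 = 10.4878; s_C/(n + δ)_C = 0.43/0.119 = 3.6134.
Ratio = (10.4878/3.6134)^0.7241 = 2.9025^0.7241 ≈ 2.1632

y*_L / y*_C ≈ 2.163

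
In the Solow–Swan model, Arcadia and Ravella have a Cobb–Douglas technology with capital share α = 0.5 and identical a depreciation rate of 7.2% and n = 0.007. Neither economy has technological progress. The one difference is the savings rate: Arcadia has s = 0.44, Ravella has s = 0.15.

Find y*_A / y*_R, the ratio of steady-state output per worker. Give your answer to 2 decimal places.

Steady-state y* = [s/(n + δ)]^(α/(1−α)), so the ratio is [ (s_A/(n + δ)_A) / (s_R/(n + δ)_R) ]^1.
s_A/(n + δ)_A = 0.44/0.079 = 5.5696; s_R/(n + δ)_R = 0.15/0.079 = 1.8987.
Ratio = (5.5696/1.8987)^1 = 2.9334^1 ≈ 2.9334

ratio ≈ 2.93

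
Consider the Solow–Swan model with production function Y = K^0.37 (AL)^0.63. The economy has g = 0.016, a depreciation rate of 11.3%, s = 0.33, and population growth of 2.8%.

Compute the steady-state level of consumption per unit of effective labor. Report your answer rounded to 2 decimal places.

c* ≈ 1.04

In steady state, investment equals break-even investment: s·k^α = (n + g + δ)·k.
Rearranging, k^(1−α) = s / (n + g + δ).
k^0.63 = 0.33 / (0.028 + 0.016 + 0.113) = 0.33 / 0.157 = 2.1019
k* = 2.1019^(1/0.63) ≈ 3.2515
y* = (k*)^α = 3.2515^0.37 ≈ 1.5469
c* = (1 − s)·y* = (1 − 0.33) × 1.5469 ≈ 1.0364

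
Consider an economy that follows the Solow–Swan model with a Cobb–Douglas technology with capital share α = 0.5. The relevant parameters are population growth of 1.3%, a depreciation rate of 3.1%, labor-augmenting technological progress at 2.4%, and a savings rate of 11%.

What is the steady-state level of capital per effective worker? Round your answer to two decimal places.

At the steady state, Δk = 0, so s·k^α = (n + g + δ)·k.
Dividing both sides by k: k^(1−α) = s / (n + g + δ).
k^0.5 = 0.11 / (0.013 + 0.024 + 0.031) = 0.11 / 0.068 = 1.6176
k* = 1.6176^(1/0.5) ≈ 2.6166

k* ≈ 2.62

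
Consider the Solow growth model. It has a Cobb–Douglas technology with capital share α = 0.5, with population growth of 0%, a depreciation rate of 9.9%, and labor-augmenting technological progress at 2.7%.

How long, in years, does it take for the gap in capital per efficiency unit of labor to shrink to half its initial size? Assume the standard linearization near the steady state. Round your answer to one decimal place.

Near the steady state the convergence rate is λ = (1 − α)(n + g + δ).
λ = (1 − 0.5) × 0.126 = 0.5 × 0.126 = 0.0630
Half-life = ln 2 / λ = 0.6931 / 0.0630 ≈ 11.00 years

half-life ≈ 11.0 years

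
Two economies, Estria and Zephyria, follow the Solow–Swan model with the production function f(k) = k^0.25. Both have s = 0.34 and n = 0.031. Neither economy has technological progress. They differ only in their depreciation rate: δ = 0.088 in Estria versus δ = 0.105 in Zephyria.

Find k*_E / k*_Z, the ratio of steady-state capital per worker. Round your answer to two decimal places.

Steady-state k* = [s/(n + δ)]^(1/(1−α)), so the ratio is [ (s_E/(n + δ)_E) / (s_Z/(n + δ)_Z) ]^1.3333.
s_E/(n + δ)_E = 0.34/0.119 = 2.8571; s_Z/(n + δ)_Z = 0.34/0.136 = 2.5000.
Ratio = (2.8571/2.5000)^1.3333 = 1.1428^1.3333 ≈ 1.1948

k*_E / k*_Z ≈ 1.19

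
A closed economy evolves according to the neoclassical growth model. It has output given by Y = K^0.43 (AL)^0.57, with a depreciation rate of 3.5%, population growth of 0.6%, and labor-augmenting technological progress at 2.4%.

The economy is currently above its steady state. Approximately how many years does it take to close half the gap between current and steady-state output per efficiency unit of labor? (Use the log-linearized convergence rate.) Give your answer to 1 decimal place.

Near the steady state the convergence rate is λ = (1 − α)(n + g + δ).
λ = (1 − 0.43) × 0.065 = 0.57 × 0.065 = 0.03705
Half-life = ln 2 / λ = 0.6931 / 0.03705 ≈ 18.71 years

half-life ≈ 18.7 years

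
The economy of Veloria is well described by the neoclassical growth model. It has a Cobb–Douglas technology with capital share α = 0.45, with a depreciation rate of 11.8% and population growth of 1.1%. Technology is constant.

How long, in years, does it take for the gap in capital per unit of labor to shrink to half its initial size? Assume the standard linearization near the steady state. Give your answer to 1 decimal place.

t_½ ≈ 9.8 years

Near the steady state the convergence rate is λ = (1 − α)(n + δ).
λ = (1 − 0.45) × 0.129 = 0.55 × 0.129 = 0.07095
Half-life = ln 2 / λ = 0.6931 / 0.07095 ≈ 9.77 years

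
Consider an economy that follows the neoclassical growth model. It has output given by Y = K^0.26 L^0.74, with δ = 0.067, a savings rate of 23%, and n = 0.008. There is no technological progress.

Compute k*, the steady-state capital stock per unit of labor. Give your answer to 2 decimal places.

Steady state requires s·f(k) = (n + δ)·k, i.e. s·k^α = (n + δ)·k.
Dividing both sides by k: k^(1−α) = s / (n + δ).
k^0.74 = 0.23 / (0.008 + 0.067) = 0.23 / 0.075 = 3.0667
k* = 3.0667^(1/0.74) ≈ 4.5464

k* ≈ 4.55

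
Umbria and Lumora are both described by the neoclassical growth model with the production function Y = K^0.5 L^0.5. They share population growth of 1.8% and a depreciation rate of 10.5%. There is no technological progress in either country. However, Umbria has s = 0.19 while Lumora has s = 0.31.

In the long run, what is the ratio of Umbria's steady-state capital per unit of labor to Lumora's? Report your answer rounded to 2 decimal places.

k*_U / k*_L ≈ 0.38

Steady-state k* = [s/(n + δ)]^(1/(1−α)), so the ratio is [ (s_U/(n + δ)_U) / (s_L/(n + δ)_L) ]^2.
s_U/(n + δ)_U = 0.19/0.123 = 1.5447; s_L/(n + δ)_L = 0.31/0.123 = 2.5203.
Ratio = (1.5447/2.5203)^2 = 0.6129^2 ≈ 0.3756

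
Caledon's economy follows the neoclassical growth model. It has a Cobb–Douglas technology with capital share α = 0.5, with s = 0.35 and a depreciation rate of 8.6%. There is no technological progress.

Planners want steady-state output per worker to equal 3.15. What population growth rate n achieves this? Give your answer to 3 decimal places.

In steady state, investment equals break-even investment: s·k^α = (n + δ)·k.
Since y* = [s/(n + δ)]^(α/(1−α)), we have s/(n + δ) = (y*)^((1−α)/α) = 3.15^1 = 3.1500.
Therefore n + δ = s / 3.1500 = 0.35 / 3.1500 = 0.1111, so n = 0.1111 − 0.086 = 0.0251.

n ≈ 0.025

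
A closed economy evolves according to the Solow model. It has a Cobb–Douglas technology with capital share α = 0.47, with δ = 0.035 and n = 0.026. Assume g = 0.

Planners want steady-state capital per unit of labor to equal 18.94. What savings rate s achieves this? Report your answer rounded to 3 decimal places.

s ≈ 0.290

Steady state requires s·f(k) = (n + δ)·k, i.e. s·k^α = (n + δ)·k.
So s / (n + δ) = (k*)^(1−α) = 18.94^0.53 = 4.7535.
Therefore s = 4.7535 × (n + δ) = 4.7535 × 0.061 = 0.2900.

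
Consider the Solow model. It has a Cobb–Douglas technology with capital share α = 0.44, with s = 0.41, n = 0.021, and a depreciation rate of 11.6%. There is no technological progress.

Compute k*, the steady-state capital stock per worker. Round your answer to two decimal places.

k* = 7.08

Steady state requires s·f(k) = (n + δ)·k, i.e. s·k^α = (n + δ)·k.
Rearranging, k^(1−α) = s / (n + δ).
k^0.56 = 0.41 / (0.021 + 0.116) = 0.41 / 0.137 = 2.9927
k* = 2.9927^(1/0.56) ≈ 7.0813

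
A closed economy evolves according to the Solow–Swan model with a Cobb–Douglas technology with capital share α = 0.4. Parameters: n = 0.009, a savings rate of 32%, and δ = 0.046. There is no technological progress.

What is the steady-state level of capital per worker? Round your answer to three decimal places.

In steady state, investment equals break-even investment: s·k^α = (n + δ)·k.
Rearranging, k^(1−α) = s / (n + δ).
k^0.6 = 0.32 / (0.009 + 0.046) = 0.32 / 0.055 = 5.8182
k* = 5.8182^(1/0.6) ≈ 18.8212

k* = 18.821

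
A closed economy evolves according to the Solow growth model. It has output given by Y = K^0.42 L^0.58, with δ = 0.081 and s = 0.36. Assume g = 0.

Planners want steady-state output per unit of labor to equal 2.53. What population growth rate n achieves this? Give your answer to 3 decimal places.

In steady state, investment equals break-even investment: s·k^α = (n + δ)·k.
Since y* = [s/(n + δ)]^(α/(1−α)), we have s/(n + δ) = (y*)^((1−α)/α) = 2.53^1.381 = 3.6034.
Therefore n + δ = s / 3.6034 = 0.36 / 3.6034 = 0.0999, so n = 0.0999 − 0.081 = 0.0189.

n ≈ 0.019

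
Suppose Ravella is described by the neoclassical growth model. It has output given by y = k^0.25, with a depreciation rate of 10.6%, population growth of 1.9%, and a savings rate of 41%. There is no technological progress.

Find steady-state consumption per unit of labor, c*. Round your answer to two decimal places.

c* = 0.88

Steady state requires s·f(k) = (n + δ)·k, i.e. s·k^α = (n + δ)·k.
Dividing both sides by k: k^(1−α) = s / (n + δ).
k^0.75 = 0.41 / (0.019 + 0.106) = 0.41 / 0.125 = 3.2800
k* = 3.2800^(1/0.75) ≈ 4.8734
y* = (k*)^α = 4.8734^0.25 ≈ 1.4858
c* = (1 − s)·y* = (1 − 0.41) × 1.4858 ≈ 0.8766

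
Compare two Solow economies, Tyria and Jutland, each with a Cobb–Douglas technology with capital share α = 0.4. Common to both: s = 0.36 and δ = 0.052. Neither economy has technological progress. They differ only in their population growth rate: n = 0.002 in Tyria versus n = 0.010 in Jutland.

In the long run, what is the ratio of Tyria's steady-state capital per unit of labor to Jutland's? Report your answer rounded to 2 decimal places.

Steady-state k* = [s/(n + δ)]^(1/(1−α)), so the ratio is [ (s_T/(n + δ)_T) / (s_J/(n + δ)_J) ]^1.6667.
s_T/(n + δ)_T = 0.36/0.054 = 6.6667; s_J/(n + δ)_J = 0.36/0.062 = 5.8065.
Ratio = (6.6667/5.8065)^1.6667 = 1.1481^1.6667 ≈ 1.2588

ratio ≈ 1.26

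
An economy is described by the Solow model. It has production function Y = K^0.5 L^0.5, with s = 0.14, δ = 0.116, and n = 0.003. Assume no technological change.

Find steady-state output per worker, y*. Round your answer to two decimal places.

y* = 1.18

Steady state requires s·f(k) = (n + δ)·k, i.e. s·k^α = (n + δ)·k.
Dividing both sides by k: k^(1−α) = s / (n + δ).
k^0.5 = 0.14 / (0.003 + 0.116) = 0.14 / 0.119 = 1.1765
k* = 1.1765^(1/0.5) ≈ 1.3842
y* = (k*)^α = 1.3842^0.5 ≈ 1.1765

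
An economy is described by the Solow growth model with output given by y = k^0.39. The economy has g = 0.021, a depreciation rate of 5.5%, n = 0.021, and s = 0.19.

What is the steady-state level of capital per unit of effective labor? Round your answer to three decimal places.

In steady state, investment equals break-even investment: s·k^α = (n + g + δ)·k.
Dividing both sides by k: k^(1−α) = s / (n + g + δ).
k^0.61 = 0.19 / (0.021 + 0.021 + 0.055) = 0.19 / 0.097 = 1.9588
k* = 1.9588^(1/0.61) ≈ 3.0107

k* = 3.011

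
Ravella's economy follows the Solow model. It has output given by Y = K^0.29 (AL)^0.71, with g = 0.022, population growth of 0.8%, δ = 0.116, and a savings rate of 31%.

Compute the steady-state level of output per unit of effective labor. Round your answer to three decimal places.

y* ≈ 1.360

In steady state, investment equals break-even investment: s·k^α = (n + g + δ)·k.
Rearranging, k^(1−α) = s / (n + g + δ).
k^0.71 = 0.31 / (0.008 + 0.022 + 0.116) = 0.31 / 0.146 = 2.1233
k* = 2.1233^(1/0.71) ≈ 2.8879
y* = (k*)^α = 2.8879^0.29 ≈ 1.3601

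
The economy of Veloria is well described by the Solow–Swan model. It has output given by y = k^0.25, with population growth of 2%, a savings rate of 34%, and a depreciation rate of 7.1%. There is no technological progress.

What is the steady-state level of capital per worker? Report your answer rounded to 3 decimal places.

Steady state requires s·f(k) = (n + δ)·k, i.e. s·k^α = (n + δ)·k.
Rearranging, k^(1−α) = s / (n + δ).
k^0.75 = 0.34 / (0.020 + 0.071) = 0.34 / 0.091 = 3.7363
k* = 3.7363^(1/0.75) ≈ 5.7977

k* = 5.798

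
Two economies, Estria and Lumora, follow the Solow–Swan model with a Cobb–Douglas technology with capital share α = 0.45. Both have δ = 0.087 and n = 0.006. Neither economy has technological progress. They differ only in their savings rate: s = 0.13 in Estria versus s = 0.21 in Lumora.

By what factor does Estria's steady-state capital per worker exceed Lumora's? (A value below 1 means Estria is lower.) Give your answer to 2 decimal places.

Steady-state k* = [s/(n + δ)]^(1/(1−α)), so the ratio is [ (s_E/(n + δ)_E) / (s_L/(n + δ)_L) ]^1.8182.
s_E/(n + δ)_E = 0.13/0.093 = 1.3978; s_L/(n + δ)_L = 0.21/0.093 = 2.2581.
Ratio = (1.3978/2.2581)^1.8182 = 0.6190^1.8182 ≈ 0.4181

k*_E / k*_L ≈ 0.42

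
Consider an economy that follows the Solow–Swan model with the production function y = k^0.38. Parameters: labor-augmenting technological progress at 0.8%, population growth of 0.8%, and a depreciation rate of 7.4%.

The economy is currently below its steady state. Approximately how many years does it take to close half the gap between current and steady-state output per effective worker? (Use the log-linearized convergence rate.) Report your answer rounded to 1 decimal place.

Near the steady state the convergence rate is λ = (1 − α)(n + g + δ).
λ = (1 − 0.38) × 0.090 = 0.62 × 0.090 = 0.0558
Half-life = ln 2 / λ = 0.6931 / 0.0558 ≈ 12.42 years

about 12.4 years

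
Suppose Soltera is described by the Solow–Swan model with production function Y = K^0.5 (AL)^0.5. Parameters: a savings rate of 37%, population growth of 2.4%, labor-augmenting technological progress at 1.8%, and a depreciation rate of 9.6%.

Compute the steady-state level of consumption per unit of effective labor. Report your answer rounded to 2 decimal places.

c* ≈ 1.69

In steady state, investment equals break-even investment: s·k^α = (n + g + δ)·k.
Rearranging, k^(1−α) = s / (n + g + δ).
k^0.5 = 0.37 / (0.024 + 0.018 + 0.096) = 0.37 / 0.138 = 2.6812
k* = 2.6812^(1/0.5) ≈ 7.1888
y* = (k*)^α = 7.1888^0.5 ≈ 2.6812
c* = (1 − s)·y* = (1 − 0.37) × 2.6812 ≈ 1.6892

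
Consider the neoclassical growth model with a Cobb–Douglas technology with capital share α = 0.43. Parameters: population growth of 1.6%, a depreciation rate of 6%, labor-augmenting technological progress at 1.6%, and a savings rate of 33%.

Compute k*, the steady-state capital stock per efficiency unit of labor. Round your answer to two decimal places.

In steady state, investment equals break-even investment: s·k^α = (n + g + δ)·k.
Dividing both sides by k: k^(1−α) = s / (n + g + δ).
k^0.57 = 0.33 / (0.016 + 0.016 + 0.060) = 0.33 / 0.092 = 3.5870
k* = 3.5870^(1/0.57) ≈ 9.4018

k* ≈ 9.40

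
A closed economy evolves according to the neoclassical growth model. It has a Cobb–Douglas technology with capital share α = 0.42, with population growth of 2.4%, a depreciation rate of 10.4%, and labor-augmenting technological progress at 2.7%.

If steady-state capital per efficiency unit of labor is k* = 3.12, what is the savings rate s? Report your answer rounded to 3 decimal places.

Steady state requires s·f(k) = (n + g + δ)·k, i.e. s·k^α = (n + g + δ)·k.
So s / (n + g + δ) = (k*)^(1−α) = 3.12^0.58 = 1.9347.
Therefore s = 1.9347 × (n + g + δ) = 1.9347 × 0.155 = 0.2999.

s ≈ 0.300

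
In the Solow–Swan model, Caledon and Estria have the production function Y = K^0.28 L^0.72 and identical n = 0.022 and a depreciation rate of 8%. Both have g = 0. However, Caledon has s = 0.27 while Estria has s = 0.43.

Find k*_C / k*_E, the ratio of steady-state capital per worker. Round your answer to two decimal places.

Steady-state k* = [s/(n + δ)]^(1/(1−α)), so the ratio is [ (s_C/(n + δ)_C) / (s_E/(n + δ)_E) ]^1.3889.
s_C/(n + δ)_C = 0.27/0.102 = 2.6471; s_E/(n + δ)_E = 0.43/0.102 = 4.2157.
Ratio = (2.6471/4.2157)^1.3889 = 0.6279^1.3889 ≈ 0.5240

k*_C / k*_E ≈ 0.52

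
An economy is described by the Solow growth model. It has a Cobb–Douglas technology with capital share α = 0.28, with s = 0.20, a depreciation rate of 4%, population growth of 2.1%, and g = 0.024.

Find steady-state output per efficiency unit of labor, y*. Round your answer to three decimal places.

In steady state, investment equals break-even investment: s·k^α = (n + g + δ)·k.
Dividing both sides by k: k^(1−α) = s / (n + g + δ).
k^0.72 = 0.20 / (0.021 + 0.024 + 0.040) = 0.20 / 0.085 = 2.3529
k* = 2.3529^(1/0.72) ≈ 3.2818
y* = (k*)^α = 3.2818^0.28 ≈ 1.3948

y* = 1.395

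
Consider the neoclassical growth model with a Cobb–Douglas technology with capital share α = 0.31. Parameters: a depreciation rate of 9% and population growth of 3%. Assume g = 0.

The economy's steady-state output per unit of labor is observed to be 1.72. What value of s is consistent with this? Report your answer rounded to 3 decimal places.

In steady state, investment equals break-even investment: s·k^α = (n + δ)·k.
Since y* = [s/(n + δ)]^(α/(1−α)), we have s/(n + δ) = (y*)^((1−α)/α) = 1.72^2.2258 = 3.3438.
Therefore s = 3.3438 × (n + δ) = 3.3438 × 0.120 = 0.4013.

s ≈ 0.401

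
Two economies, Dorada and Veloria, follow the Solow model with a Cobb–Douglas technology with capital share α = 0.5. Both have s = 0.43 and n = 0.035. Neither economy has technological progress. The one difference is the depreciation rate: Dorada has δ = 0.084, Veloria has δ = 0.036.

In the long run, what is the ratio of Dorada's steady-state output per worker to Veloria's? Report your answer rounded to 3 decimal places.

ratio ≈ 0.597

Steady-state y* = [s/(n + δ)]^(α/(1−α)), so the ratio is [ (s_D/(n + δ)_D) / (s_V/(n + δ)_V) ]^1.
s_D/(n + δ)_D = 0.43/0.119 = 3.6134; s_V/(n + δ)_V = 0.43/0.071 = 6.0563.
Ratio = (3.6134/6.0563)^1 = 0.5966^1 ≈ 0.5966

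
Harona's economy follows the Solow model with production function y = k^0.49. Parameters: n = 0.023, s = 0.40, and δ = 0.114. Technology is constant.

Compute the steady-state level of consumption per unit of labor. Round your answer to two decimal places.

At the steady state, Δk = 0, so s·k^α = (n + δ)·k.
Dividing both sides by k: k^(1−α) = s / (n + δ).
k^0.51 = 0.40 / (0.023 + 0.114) = 0.40 / 0.137 = 2.9197
k* = 2.9197^(1/0.51) ≈ 8.1739
y* = (k*)^α = 8.1739^0.49 ≈ 2.7996
c* = (1 − s)·y* = (1 − 0.40) × 2.7996 ≈ 1.6798

c* = 1.68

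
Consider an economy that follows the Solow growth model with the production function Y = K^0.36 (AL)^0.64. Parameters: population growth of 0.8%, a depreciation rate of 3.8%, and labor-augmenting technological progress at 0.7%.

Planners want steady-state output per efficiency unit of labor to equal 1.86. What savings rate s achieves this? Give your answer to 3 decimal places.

At the steady state, Δk = 0, so s·k^α = (n + g + δ)·k.
Since y* = [s/(n + g + δ)]^(α/(1−α)), we have s/(n + g + δ) = (y*)^((1−α)/α) = 1.86^1.7778 = 3.0140.
Therefore s = 3.0140 × (n + g + δ) = 3.0140 × 0.053 = 0.1597.

s ≈ 0.160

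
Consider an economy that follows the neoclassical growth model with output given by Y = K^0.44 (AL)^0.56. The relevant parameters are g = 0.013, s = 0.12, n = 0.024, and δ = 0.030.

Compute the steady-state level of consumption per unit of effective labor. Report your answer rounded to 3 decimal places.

c* = 1.391

At the steady state, Δk = 0, so s·k^α = (n + g + δ)·k.
Dividing both sides by k: k^(1−α) = s / (n + g + δ).
k^0.56 = 0.12 / (0.024 + 0.013 + 0.030) = 0.12 / 0.067 = 1.7910
k* = 1.7910^(1/0.56) ≈ 2.8311
y* = (k*)^α = 2.8311^0.44 ≈ 1.5807
c* = (1 − s)·y* = (1 − 0.12) × 1.5807 ≈ 1.3910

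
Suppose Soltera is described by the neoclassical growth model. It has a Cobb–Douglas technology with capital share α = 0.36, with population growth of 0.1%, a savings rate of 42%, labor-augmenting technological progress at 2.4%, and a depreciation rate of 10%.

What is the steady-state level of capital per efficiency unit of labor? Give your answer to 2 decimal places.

k* = 6.64

Steady state requires s·f(k) = (n + g + δ)·k, i.e. s·k^α = (n + g + δ)·k.
Dividing both sides by k: k^(1−α) = s / (n + g + δ).
k^0.64 = 0.42 / (0.001 + 0.024 + 0.100) = 0.42 / 0.125 = 3.3600
k* = 3.3600^(1/0.64) ≈ 6.6436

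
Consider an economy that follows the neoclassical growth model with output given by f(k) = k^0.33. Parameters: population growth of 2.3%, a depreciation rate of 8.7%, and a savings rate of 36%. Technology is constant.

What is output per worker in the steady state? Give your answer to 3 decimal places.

y* ≈ 1.793

At the steady state, Δk = 0, so s·k^α = (n + δ)·k.
Rearranging, k^(1−α) = s / (n + δ).
k^0.67 = 0.36 / (0.023 + 0.087) = 0.36 / 0.110 = 3.2727
k* = 3.2727^(1/0.67) ≈ 5.8684
y* = (k*)^α = 5.8684^0.33 ≈ 1.7931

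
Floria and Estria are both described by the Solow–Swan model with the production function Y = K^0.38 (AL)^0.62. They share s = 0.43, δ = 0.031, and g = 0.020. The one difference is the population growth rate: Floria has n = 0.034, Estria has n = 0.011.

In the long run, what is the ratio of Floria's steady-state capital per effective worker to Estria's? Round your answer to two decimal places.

k*_F / k*_E ≈ 0.60

Steady-state k* = [s/(n + g + δ)]^(1/(1−α)), so the ratio is [ (s_F/(n + g + δ)_F) / (s_E/(n + g + δ)_E) ]^1.6129.
s_F/(n + g + δ)_F = 0.43/0.085 = 5.0588; s_E/(n + g + δ)_E = 0.43/0.062 = 6.9355.
Ratio = (5.0588/6.9355)^1.6129 = 0.7294^1.6129 ≈ 0.6011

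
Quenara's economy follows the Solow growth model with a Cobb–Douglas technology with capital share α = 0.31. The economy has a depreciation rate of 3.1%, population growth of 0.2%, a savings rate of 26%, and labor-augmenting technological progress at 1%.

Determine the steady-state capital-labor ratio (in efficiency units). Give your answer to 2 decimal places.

k* ≈ 13.57

In steady state, investment equals break-even investment: s·k^α = (n + g + δ)·k.
Dividing both sides by k: k^(1−α) = s / (n + g + δ).
k^0.69 = 0.26 / (0.002 + 0.010 + 0.031) = 0.26 / 0.043 = 6.0465
k* = 6.0465^(1/0.69) ≈ 13.5711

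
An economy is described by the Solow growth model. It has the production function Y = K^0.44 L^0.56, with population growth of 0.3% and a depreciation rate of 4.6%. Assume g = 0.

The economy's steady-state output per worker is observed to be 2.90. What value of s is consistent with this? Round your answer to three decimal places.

s ≈ 0.190

At the steady state, Δk = 0, so s·k^α = (n + δ)·k.
Since y* = [s/(n + δ)]^(α/(1−α)), we have s/(n + δ) = (y*)^((1−α)/α) = 2.90^1.2727 = 3.8770.
Therefore s = 3.8770 × (n + δ) = 3.8770 × 0.049 = 0.1900.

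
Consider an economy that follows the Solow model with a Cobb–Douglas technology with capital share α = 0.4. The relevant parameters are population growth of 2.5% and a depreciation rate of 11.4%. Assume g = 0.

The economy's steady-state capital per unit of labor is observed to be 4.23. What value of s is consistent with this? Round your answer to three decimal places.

In steady state, investment equals break-even investment: s·k^α = (n + δ)·k.
So s / (n + δ) = (k*)^(1−α) = 4.23^0.6 = 2.3758.
Therefore s = 2.3758 × (n + δ) = 2.3758 × 0.139 = 0.3302.

s ≈ 0.330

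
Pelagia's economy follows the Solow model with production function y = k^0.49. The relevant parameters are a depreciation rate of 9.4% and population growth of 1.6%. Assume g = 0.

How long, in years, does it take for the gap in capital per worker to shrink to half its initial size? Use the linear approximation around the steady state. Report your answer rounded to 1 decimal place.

half-life ≈ 12.4 years

Near the steady state the convergence rate is λ = (1 − α)(n + δ).
λ = (1 − 0.49) × 0.110 = 0.51 × 0.110 = 0.0561
Half-life = ln 2 / λ = 0.6931 / 0.0561 ≈ 12.35 years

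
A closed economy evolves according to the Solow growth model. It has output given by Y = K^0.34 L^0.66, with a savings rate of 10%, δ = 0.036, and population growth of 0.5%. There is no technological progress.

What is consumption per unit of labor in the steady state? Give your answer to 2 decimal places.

c* = 1.42

At the steady state, Δk = 0, so s·k^α = (n + δ)·k.
Rearranging, k^(1−α) = s / (n + δ).
k^0.66 = 0.10 / (0.005 + 0.036) = 0.10 / 0.041 = 2.4390
k* = 2.4390^(1/0.66) ≈ 3.8609
y* = (k*)^α = 3.8609^0.34 ≈ 1.5830
c* = (1 − s)·y* = (1 − 0.10) × 1.5830 ≈ 1.4247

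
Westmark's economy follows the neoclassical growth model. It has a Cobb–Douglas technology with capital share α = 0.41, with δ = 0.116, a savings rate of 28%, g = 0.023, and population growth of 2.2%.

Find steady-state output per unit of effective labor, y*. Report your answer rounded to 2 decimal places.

y* = 1.47

In steady state, investment equals break-even investment: s·k^α = (n + g + δ)·k.
Rearranging, k^(1−α) = s / (n + g + δ).
k^0.59 = 0.28 / (0.022 + 0.023 + 0.116) = 0.28 / 0.161 = 1.7391
k* = 1.7391^(1/0.59) ≈ 2.5546
y* = (k*)^α = 2.5546^0.41 ≈ 1.4689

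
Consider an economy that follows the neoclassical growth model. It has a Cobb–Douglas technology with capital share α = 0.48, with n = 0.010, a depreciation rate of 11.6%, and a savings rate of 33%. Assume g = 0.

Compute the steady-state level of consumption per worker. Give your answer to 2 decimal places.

Steady state requires s·f(k) = (n + δ)·k, i.e. s·k^α = (n + δ)·k.
Dividing both sides by k: k^(1−α) = s / (n + δ).
k^0.52 = 0.33 / (0.010 + 0.116) = 0.33 / 0.126 = 2.6190
k* = 2.6190^(1/0.52) ≈ 6.3695
y* = (k*)^α = 6.3695^0.48 ≈ 2.4320
c* = (1 − s)·y* = (1 − 0.33) × 2.4320 ≈ 1.6294

c* ≈ 1.63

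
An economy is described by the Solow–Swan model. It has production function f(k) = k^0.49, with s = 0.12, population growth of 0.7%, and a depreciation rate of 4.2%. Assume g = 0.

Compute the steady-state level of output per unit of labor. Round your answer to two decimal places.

y* ≈ 2.36

At the steady state, Δk = 0, so s·k^α = (n + δ)·k.
Dividing both sides by k: k^(1−α) = s / (n + δ).
k^0.51 = 0.12 / (0.007 + 0.042) = 0.12 / 0.049 = 2.4490
k* = 2.4490^(1/0.51) ≈ 5.7906
y* = (k*)^α = 5.7906^0.49 ≈ 2.3645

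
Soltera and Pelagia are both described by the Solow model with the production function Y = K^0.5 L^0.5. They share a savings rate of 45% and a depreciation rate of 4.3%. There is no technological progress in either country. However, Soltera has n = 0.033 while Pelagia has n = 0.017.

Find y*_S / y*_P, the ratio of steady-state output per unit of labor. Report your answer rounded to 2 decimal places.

Steady-state y* = [s/(n + δ)]^(α/(1−α)), so the ratio is [ (s_S/(n + δ)_S) / (s_P/(n + δ)_P) ]^1.
s_S/(n + δ)_S = 0.45/0.076 = 5.9211; s_P/(n + δ)_P = 0.45/0.060 = 7.5000.
Ratio = (5.9211/7.5000)^1 = 0.7895^1 ≈ 0.7895

y*_S / y*_P ≈ 0.79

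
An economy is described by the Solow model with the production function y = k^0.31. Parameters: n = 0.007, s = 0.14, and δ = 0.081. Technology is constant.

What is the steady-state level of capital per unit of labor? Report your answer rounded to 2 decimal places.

k* = 1.96

In steady state, investment equals break-even investment: s·k^α = (n + δ)·k.
Dividing both sides by k: k^(1−α) = s / (n + δ).
k^0.69 = 0.14 / (0.007 + 0.081) = 0.14 / 0.088 = 1.5909
k* = 1.5909^(1/0.69) ≈ 1.9599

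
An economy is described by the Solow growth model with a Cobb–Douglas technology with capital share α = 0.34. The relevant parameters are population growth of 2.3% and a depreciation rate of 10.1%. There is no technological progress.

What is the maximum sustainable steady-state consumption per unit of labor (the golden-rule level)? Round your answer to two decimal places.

At the golden rule, f'(k) = n + δ, so α·k^(α−1) = n + δ and k_gold = (α/(n + δ))^(1/(1−α)).
k_gold = (0.34/0.124)^(1/0.66) = 2.7419^1.5152 ≈ 4.6104
c_gold = f(k_gold) − (n + δ)·k_gold = 1.6814 − 0.124×4.6104 ≈ 1.1097

c_gold ≈ 1.11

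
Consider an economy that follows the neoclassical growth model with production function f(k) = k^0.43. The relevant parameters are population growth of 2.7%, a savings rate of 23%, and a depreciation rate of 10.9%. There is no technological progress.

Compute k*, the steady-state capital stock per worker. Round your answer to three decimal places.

In steady state, investment equals break-even investment: s·k^α = (n + δ)·k.
Dividing both sides by k: k^(1−α) = s / (n + δ).
k^0.57 = 0.23 / (0.027 + 0.109) = 0.23 / 0.136 = 1.6912
k* = 1.6912^(1/0.57) ≈ 2.5139

k* ≈ 2.514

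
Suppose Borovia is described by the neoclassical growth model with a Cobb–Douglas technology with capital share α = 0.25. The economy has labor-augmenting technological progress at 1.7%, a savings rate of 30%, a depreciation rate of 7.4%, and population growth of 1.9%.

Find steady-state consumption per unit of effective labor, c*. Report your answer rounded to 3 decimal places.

c* ≈ 0.978

Steady state requires s·f(k) = (n + g + δ)·k, i.e. s·k^α = (n + g + δ)·k.
Rearranging, k^(1−α) = s / (n + g + δ).
k^0.75 = 0.30 / (0.019 + 0.017 + 0.074) = 0.30 / 0.110 = 2.7273
k* = 2.7273^(1/0.75) ≈ 3.8105
y* = (k*)^α = 3.8105^0.25 ≈ 1.3972
c* = (1 − s)·y* = (1 − 0.30) × 1.3972 ≈ 0.9780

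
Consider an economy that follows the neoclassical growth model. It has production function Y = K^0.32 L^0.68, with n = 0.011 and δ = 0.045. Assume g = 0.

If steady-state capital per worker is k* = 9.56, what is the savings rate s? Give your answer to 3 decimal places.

At the steady state, Δk = 0, so s·k^α = (n + δ)·k.
So s / (n + δ) = (k*)^(1−α) = 9.56^0.68 = 4.6421.
Therefore s = 4.6421 × (n + δ) = 4.6421 × 0.056 = 0.2600.

s ≈ 0.260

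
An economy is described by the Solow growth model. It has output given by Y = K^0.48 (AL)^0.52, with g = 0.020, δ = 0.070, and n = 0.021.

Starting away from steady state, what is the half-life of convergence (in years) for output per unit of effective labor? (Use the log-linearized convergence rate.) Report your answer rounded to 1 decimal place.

Near the steady state the convergence rate is λ = (1 − α)(n + g + δ).
λ = (1 − 0.48) × 0.111 = 0.52 × 0.111 = 0.05772
Half-life = ln 2 / λ = 0.6931 / 0.05772 ≈ 12.01 years

half-life ≈ 12.0 years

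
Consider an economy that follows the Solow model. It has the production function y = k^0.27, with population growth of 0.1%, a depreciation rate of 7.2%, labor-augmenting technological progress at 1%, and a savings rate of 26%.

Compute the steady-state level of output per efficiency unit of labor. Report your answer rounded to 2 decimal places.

At the steady state, Δk = 0, so s·k^α = (n + g + δ)·k.
Rearranging, k^(1−α) = s / (n + g + δ).
k^0.73 = 0.26 / (0.001 + 0.010 + 0.072) = 0.26 / 0.083 = 3.1325
k* = 3.1325^(1/0.73) ≈ 4.7786
y* = (k*)^α = 4.7786^0.27 ≈ 1.5255

y* = 1.53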